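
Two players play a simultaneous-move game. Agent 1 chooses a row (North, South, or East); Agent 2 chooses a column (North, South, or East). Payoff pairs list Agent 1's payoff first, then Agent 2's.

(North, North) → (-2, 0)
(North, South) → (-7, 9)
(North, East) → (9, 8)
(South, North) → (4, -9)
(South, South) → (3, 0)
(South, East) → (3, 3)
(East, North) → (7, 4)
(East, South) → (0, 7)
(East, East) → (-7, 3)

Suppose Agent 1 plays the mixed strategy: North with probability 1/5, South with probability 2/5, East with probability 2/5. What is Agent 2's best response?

South

Compute Agent 2's expected payoff from each pure strategy against the given mix.
North: (1/5)·0 + (2/5)·(-9) + (2/5)·4 = -2
South: (1/5)·9 + (2/5)·0 + (2/5)·7 = 23/5
East: (1/5)·8 + (2/5)·3 + (2/5)·3 = 4
Highest expected payoff is 23/5, from South.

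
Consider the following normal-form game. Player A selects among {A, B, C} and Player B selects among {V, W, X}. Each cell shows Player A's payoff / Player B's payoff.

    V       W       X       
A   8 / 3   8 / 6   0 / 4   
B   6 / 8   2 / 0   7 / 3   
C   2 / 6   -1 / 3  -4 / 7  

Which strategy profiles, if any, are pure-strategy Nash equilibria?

Find each player's best response to every opponent strategy; NE are the intersections.
Player A's best responses — vs V: A (payoff 8); vs W: A (payoff 8); vs X: B (payoff 7).
Player B's best responses — vs A: W (payoff 6); vs B: V (payoff 8); vs C: X (payoff 7).
The only mutual best response is (A, W); neither player gains by switching there.

(A, W)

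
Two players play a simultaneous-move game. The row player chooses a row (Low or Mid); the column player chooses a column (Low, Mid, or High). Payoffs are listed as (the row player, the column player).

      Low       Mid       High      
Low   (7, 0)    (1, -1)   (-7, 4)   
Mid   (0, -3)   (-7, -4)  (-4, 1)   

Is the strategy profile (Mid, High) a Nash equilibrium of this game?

Holding the column player at High: the row player gets -4 from Mid, versus -7 from Low. No profitable deviation for the row player.
Holding the row player at Mid: the column player gets 1 from High, versus -3 from Low, -4 from Mid. No profitable deviation for the column player either.

Yes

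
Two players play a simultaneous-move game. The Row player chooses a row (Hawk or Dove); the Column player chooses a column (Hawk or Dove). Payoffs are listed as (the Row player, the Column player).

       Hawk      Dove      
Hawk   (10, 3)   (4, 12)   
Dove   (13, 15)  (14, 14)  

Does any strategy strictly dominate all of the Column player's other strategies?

Check whether one of the Column player's strategies beats all alternatives regardless of what the opponent does.
Hawk is not dominant: against Hawk, Dove gives 12 > 3.
Dove is not dominant: against Dove, Hawk gives 15 > 14.
No single strategy is best against every opponent action.

No strictly dominant strategy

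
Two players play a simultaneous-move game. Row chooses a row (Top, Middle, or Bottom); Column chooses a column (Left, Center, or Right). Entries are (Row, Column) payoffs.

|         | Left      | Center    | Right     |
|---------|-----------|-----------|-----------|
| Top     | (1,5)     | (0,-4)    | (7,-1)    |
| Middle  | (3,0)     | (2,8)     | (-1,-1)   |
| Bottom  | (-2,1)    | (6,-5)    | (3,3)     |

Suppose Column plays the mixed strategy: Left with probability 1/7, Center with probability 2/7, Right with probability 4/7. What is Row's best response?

Compute Row's expected payoff from each pure strategy against the given mix.
Top: (1/7)·1 + (2/7)·0 + (4/7)·7 = 29/7
Middle: (1/7)·3 + (2/7)·2 + (4/7)·(-1) = 3/7
Bottom: (1/7)·(-2) + (2/7)·6 + (4/7)·3 = 22/7
Highest expected payoff is 29/7, from Top.

Top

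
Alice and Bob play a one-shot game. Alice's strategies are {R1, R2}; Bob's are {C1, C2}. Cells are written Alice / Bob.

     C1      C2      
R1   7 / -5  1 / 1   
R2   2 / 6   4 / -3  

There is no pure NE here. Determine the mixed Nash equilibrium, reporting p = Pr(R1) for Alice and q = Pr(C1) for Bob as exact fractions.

In a mixed NE each player is indifferent between their pure strategies, so the opponent's mix sets the indifference.
Bob indifferent between C1 and C2: p·(-5) + (1−p)·6 = p·1 + (1−p)·(-3) ⟹ 6 + (-11)p = (-3) + 4p ⟹ p = 3/5.
Alice indifferent between R1 and R2: q·7 + (1−q)·1 = q·2 + (1−q)·4 ⟹ 1 + 6q = 4 + (-2)q ⟹ q = 3/8.

p = 3/5, q = 3/8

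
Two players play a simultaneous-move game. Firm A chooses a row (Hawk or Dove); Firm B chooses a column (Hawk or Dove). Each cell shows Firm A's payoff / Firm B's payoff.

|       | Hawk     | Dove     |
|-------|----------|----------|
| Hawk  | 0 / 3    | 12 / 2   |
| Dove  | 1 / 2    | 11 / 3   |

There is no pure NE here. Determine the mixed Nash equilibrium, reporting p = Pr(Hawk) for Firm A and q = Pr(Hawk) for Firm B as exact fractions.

Each player's mixing probability is pinned down by making the *other* player indifferent.
Firm B indifferent between Hawk and Dove: p·3 + (1−p)·2 = p·2 + (1−p)·3 ⟹ 2 + 1p = 3 + (-1)p ⟹ p = 1/2.
Firm A indifferent between Hawk and Dove: q·0 + (1−q)·12 = q·1 + (1−q)·11 ⟹ 12 + (-12)q = 11 + (-10)q ⟹ q = 1/2.

p = 1/2, q = 1/2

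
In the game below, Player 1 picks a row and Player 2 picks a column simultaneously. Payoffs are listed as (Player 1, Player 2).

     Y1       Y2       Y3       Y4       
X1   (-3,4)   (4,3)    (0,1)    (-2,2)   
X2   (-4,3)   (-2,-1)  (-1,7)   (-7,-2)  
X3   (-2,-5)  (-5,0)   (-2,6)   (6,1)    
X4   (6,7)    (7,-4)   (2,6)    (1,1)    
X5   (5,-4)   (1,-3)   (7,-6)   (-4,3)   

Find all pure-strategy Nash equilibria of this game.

A profile is a Nash equilibrium when each player is best-responding to the other.
Player 1's best responses — vs Y1: X4 (payoff 6); vs Y2: X4 (payoff 7); vs Y3: X5 (payoff 7); vs Y4: X3 (payoff 6).
Player 2's best responses — vs X1: Y1 (payoff 4); vs X2: Y3 (payoff 7); vs X3: Y3 (payoff 6); vs X4: Y1 (payoff 7); vs X5: Y4 (payoff 3).
The only mutual best response is (X4, Y1); neither player gains by switching there.

(X4, Y1)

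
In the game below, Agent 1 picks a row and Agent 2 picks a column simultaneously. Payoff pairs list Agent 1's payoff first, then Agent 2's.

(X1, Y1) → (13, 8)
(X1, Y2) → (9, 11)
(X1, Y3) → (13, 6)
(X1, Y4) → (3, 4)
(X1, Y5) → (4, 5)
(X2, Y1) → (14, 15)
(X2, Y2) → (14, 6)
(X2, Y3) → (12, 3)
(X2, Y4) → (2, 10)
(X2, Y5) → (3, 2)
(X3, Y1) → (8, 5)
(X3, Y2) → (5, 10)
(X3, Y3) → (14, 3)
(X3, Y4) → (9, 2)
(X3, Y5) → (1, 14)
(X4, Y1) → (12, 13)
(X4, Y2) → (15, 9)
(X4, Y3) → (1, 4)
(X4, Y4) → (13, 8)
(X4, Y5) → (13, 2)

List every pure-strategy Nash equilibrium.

(X2, Y1)

A profile is a Nash equilibrium when each player is best-responding to the other.
Agent 1's best responses — vs Y1: X2 (payoff 14); vs Y2: X4 (payoff 15); vs Y3: X3 (payoff 14); vs Y4: X4 (payoff 13); vs Y5: X4 (payoff 13).
Agent 2's best responses — vs X1: Y2 (payoff 11); vs X2: Y1 (payoff 15); vs X3: Y5 (payoff 14); vs X4: Y1 (payoff 13).
The only mutual best response is (X2, Y1); neither player gains by switching there.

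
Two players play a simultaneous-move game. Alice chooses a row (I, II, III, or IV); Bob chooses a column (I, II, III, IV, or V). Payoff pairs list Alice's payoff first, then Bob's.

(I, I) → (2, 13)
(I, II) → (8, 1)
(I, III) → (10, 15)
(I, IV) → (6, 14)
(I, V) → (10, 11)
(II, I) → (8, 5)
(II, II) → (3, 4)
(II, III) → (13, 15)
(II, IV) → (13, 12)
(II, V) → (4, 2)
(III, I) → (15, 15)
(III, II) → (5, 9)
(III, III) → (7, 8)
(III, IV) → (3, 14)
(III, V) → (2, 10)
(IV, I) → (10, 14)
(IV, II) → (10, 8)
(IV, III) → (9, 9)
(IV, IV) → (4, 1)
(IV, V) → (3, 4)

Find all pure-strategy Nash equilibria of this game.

A profile is a Nash equilibrium when each player is best-responding to the other.
Alice's best responses — vs I: III (payoff 15); vs II: IV (payoff 10); vs III: II (payoff 13); vs IV: II (payoff 13); vs V: I (payoff 10).
Bob's best responses — vs I: III (payoff 15); vs II: III (payoff 15); vs III: I (payoff 15); vs IV: I (payoff 14).
Mutual best responses occur at (II, III) and (III, I); at each, neither player gains by switching.

(II, III) and (III, I)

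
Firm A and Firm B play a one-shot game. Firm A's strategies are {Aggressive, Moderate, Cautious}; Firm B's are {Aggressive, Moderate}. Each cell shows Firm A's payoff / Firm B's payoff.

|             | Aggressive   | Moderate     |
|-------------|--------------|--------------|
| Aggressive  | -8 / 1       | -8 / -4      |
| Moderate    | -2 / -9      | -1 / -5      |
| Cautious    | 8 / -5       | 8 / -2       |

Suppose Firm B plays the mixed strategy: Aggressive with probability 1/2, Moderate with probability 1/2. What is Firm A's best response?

Cautious

Compute Firm A's expected payoff from each pure strategy against the given mix.
Aggressive: (1/2)·(-8) + (1/2)·(-8) = -8
Moderate: (1/2)·(-2) + (1/2)·(-1) = -3/2
Cautious: (1/2)·8 + (1/2)·8 = 8
Highest expected payoff is 8, from Cautious.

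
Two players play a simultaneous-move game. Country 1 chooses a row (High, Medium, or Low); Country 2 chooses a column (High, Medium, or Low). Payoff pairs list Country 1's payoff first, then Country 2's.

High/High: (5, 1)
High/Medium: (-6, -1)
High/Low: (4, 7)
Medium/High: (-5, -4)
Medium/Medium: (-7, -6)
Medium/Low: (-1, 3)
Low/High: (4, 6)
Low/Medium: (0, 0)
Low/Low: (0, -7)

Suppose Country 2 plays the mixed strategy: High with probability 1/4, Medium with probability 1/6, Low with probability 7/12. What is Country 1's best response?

High

Compute Country 1's expected payoff from each pure strategy against the given mix.
High: (1/4)·5 + (1/6)·(-6) + (7/12)·4 = 31/12
Medium: (1/4)·(-5) + (1/6)·(-7) + (7/12)·(-1) = -3
Low: (1/4)·4 + (1/6)·0 + (7/12)·0 = 1
Highest expected payoff is 31/12, from High.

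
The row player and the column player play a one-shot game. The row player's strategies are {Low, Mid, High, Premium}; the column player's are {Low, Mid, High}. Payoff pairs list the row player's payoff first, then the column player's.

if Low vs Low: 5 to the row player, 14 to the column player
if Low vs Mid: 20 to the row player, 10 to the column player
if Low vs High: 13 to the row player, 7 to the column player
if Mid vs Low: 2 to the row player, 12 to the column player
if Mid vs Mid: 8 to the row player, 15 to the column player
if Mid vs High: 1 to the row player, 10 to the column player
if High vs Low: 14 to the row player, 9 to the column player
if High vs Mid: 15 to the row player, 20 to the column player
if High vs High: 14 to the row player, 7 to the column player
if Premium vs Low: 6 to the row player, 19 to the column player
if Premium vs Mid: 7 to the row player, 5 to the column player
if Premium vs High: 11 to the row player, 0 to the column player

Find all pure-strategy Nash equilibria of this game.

None

A profile is a Nash equilibrium when each player is best-responding to the other.
The row player's best responses — vs Low: High (payoff 14); vs Mid: Low (payoff 20); vs High: High (payoff 14).
The column player's best responses — vs Low: Low (payoff 14); vs Mid: Mid (payoff 15); vs High: Mid (payoff 20); vs Premium: Low (payoff 19).
No cell has both players best-responding. For instance, the row player's best reply to Low is High, but against High the column player prefers Mid over Low.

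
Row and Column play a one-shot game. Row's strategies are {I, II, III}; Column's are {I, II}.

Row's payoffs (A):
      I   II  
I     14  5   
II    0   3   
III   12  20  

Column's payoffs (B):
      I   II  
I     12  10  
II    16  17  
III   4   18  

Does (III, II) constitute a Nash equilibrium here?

Holding Column at II: Row gets 20 from III, versus 5 from I, 3 from II. No profitable deviation for Row.
Holding Row at III: Column gets 18 from II, versus 4 from I. No profitable deviation for Column either.

Yes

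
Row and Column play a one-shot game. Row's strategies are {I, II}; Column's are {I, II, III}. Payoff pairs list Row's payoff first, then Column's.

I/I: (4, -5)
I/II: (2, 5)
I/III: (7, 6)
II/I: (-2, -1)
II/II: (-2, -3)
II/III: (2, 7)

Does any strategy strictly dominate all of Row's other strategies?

I

A strategy is strictly dominant if it gives Row a strictly higher payoff than every other strategy, against every choice by the opponent.
I strictly dominates: vs I: 4 > -2; vs II: 2 > -2; vs III: 7 > 2.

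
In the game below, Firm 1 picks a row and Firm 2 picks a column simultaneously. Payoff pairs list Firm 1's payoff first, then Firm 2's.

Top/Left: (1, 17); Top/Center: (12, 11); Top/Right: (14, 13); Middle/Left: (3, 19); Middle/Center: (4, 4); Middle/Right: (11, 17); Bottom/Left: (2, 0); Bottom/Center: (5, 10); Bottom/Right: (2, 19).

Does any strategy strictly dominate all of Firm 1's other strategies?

A strategy is strictly dominant if it gives Firm 1 a strictly higher payoff than every other strategy, against every choice by the opponent.
Top is not dominant: against Left, Middle gives 3 > 1.
Middle is not dominant: against Center, Top gives 12 > 4.
Bottom is not dominant: against Left, Middle gives 3 > 2.
No single strategy is best against every opponent action.

None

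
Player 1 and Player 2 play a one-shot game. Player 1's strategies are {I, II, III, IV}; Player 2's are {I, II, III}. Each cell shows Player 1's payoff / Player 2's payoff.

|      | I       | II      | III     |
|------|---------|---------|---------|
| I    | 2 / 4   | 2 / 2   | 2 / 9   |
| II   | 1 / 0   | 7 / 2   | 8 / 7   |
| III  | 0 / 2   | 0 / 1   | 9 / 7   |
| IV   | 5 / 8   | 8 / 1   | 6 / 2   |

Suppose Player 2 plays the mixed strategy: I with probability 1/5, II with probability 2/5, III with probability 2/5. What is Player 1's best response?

Player 1's best reply maximizes expected payoff against the mix.
I: (1/5)·2 + (2/5)·2 + (2/5)·2 = 2
II: (1/5)·1 + (2/5)·7 + (2/5)·8 = 31/5
III: (1/5)·0 + (2/5)·0 + (2/5)·9 = 18/5
IV: (1/5)·5 + (2/5)·8 + (2/5)·6 = 33/5
Highest expected payoff is 33/5, from IV.

IV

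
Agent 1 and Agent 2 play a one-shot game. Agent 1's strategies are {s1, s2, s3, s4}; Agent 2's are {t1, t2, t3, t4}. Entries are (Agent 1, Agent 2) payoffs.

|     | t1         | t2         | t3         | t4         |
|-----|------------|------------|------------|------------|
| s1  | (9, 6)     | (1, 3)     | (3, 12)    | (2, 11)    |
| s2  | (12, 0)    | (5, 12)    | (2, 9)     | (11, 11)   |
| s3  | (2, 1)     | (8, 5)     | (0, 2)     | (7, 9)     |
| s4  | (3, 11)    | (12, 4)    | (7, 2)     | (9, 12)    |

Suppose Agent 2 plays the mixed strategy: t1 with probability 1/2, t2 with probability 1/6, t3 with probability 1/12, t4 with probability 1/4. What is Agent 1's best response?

Compute Agent 1's expected payoff from each pure strategy against the given mix.
s1: (1/2)·9 + (1/6)·1 + (1/12)·3 + (1/4)·2 = 65/12
s2: (1/2)·12 + (1/6)·5 + (1/12)·2 + (1/4)·11 = 39/4
s3: (1/2)·2 + (1/6)·8 + (1/12)·0 + (1/4)·7 = 49/12
s4: (1/2)·3 + (1/6)·12 + (1/12)·7 + (1/4)·9 = 19/3
Highest expected payoff is 39/4, from s2.

s2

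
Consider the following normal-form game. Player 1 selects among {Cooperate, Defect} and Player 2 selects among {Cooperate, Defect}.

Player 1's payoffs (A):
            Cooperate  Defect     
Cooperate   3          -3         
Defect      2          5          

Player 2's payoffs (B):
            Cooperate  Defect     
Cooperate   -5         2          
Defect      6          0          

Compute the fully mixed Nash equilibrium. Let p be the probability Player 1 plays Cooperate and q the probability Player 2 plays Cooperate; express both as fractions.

p = 6/13, q = 8/9

In a mixed NE each player is indifferent between their pure strategies, so the opponent's mix sets the indifference.
Player 2 indifferent between Cooperate and Defect: p·(-5) + (1−p)·6 = p·2 + (1−p)·0 ⟹ 6 + (-11)p = 0 + 2p ⟹ p = 6/13.
Player 1 indifferent between Cooperate and Defect: q·3 + (1−q)·(-3) = q·2 + (1−q)·5 ⟹ (-3) + 6q = 5 + (-3)q ⟹ q = 8/9.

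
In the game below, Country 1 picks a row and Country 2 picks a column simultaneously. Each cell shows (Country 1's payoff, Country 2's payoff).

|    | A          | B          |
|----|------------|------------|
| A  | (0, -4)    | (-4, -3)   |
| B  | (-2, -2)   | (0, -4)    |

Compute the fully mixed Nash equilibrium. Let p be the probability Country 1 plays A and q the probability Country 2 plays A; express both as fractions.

In a mixed NE each player is indifferent between their pure strategies, so the opponent's mix sets the indifference.
Country 2 indifferent between A and B: p·(-4) + (1−p)·(-2) = p·(-3) + (1−p)·(-4) ⟹ (-2) + (-2)p = (-4) + 1p ⟹ p = 2/3.
Country 1 indifferent between A and B: q·0 + (1−q)·(-4) = q·(-2) + (1−q)·0 ⟹ (-4) + 4q = 0 + (-2)q ⟹ q = 2/3.

p = 2/3, q = 2/3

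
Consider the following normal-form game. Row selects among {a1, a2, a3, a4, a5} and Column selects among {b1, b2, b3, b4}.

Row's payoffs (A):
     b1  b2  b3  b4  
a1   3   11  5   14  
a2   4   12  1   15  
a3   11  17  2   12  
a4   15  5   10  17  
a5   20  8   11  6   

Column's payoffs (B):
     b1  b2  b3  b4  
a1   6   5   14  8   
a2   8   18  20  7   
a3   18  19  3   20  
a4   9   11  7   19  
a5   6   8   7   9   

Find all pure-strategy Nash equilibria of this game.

(a4, b4)

Check mutual best responses: a cell is a NE iff neither player can gain by unilaterally deviating.
Row's best responses — vs b1: a5 (payoff 20); vs b2: a3 (payoff 17); vs b3: a5 (payoff 11); vs b4: a4 (payoff 17).
Column's best responses — vs a1: b3 (payoff 14); vs a2: b3 (payoff 20); vs a3: b4 (payoff 20); vs a4: b4 (payoff 19); vs a5: b4 (payoff 9).
The only mutual best response is (a4, b4); neither player gains by switching there.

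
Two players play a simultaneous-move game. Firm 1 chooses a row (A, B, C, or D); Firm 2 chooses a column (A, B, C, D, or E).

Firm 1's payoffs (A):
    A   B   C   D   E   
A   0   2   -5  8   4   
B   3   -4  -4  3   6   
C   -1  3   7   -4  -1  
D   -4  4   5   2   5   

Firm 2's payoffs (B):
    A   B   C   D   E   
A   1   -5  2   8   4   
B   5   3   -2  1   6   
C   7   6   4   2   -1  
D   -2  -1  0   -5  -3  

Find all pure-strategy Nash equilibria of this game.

(A, D) and (B, E)

Check mutual best responses: a cell is a NE iff neither player can gain by unilaterally deviating.
Firm 1's best responses — vs A: B (payoff 3); vs B: D (payoff 4); vs C: C (payoff 7); vs D: A (payoff 8); vs E: B (payoff 6).
Firm 2's best responses — vs A: D (payoff 8); vs B: E (payoff 6); vs C: A (payoff 7); vs D: C (payoff 0).
Mutual best responses occur at (A, D) and (B, E); at each, neither player gains by switching.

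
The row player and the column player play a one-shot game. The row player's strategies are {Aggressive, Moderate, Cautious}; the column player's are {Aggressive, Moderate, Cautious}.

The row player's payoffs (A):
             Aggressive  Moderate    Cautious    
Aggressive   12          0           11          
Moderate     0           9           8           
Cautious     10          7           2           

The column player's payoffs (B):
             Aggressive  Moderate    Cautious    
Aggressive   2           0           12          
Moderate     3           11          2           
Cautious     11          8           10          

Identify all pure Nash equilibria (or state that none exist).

(Aggressive, Cautious) and (Moderate, Moderate)

Find each player's best response to every opponent strategy; NE are the intersections.
The row player's best responses — vs Aggressive: Aggressive (payoff 12); vs Moderate: Moderate (payoff 9); vs Cautious: Aggressive (payoff 11).
The column player's best responses — vs Aggressive: Cautious (payoff 12); vs Moderate: Moderate (payoff 11); vs Cautious: Aggressive (payoff 11).
Mutual best responses occur at (Aggressive, Cautious) and (Moderate, Moderate); at each, neither player gains by switching.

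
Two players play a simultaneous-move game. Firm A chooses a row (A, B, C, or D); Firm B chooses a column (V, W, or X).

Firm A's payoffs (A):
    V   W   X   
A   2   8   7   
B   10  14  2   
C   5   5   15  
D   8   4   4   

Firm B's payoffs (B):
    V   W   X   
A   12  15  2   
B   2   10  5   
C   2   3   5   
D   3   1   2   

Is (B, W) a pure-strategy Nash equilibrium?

Yes

Holding Firm B at W: Firm A gets 14 from B, versus 8 from A, 5 from C, 4 from D. No profitable deviation for Firm A.
Holding Firm A at B: Firm B gets 10 from W, versus 2 from V, 5 from X. No profitable deviation for Firm B either.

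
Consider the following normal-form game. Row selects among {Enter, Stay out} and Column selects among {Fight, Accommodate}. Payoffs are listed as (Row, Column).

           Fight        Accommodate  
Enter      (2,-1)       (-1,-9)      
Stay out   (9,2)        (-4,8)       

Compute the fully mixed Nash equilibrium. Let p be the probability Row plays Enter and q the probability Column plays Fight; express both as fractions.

In a mixed NE each player is indifferent between their pure strategies, so the opponent's mix sets the indifference.
Column indifferent between Fight and Accommodate: p·(-1) + (1−p)·2 = p·(-9) + (1−p)·8 ⟹ 2 + (-3)p = 8 + (-17)p ⟹ p = 3/7.
Row indifferent between Enter and Stay out: q·2 + (1−q)·(-1) = q·9 + (1−q)·(-4) ⟹ (-1) + 3q = (-4) + 13q ⟹ q = 3/10.

p = 3/7, q = 3/10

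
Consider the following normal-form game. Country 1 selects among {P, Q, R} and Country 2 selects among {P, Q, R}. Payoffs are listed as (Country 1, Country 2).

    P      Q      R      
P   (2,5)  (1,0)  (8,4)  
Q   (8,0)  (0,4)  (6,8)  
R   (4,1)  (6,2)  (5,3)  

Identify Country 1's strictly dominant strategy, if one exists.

Check whether one of Country 1's strategies beats all alternatives regardless of what the opponent does.
P is not dominant: against P, Q gives 8 > 2.
Q is not dominant: against Q, P gives 1 > 0.
R is not dominant: against P, Q gives 8 > 4.
No single strategy is best against every opponent action.

None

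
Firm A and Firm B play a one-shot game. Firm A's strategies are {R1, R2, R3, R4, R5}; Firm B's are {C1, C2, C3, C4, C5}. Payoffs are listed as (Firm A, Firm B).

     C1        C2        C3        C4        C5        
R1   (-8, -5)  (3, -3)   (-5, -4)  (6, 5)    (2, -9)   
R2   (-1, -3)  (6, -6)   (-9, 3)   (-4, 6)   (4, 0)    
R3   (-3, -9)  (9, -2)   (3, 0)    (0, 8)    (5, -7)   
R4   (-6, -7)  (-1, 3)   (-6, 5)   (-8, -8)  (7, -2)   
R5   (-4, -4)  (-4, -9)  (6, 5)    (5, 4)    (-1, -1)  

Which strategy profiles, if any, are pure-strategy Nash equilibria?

(R1, C4) and (R5, C3)

Find each player's best response to every opponent strategy; NE are the intersections.
Firm A's best responses — vs C1: R2 (payoff -1); vs C2: R3 (payoff 9); vs C3: R5 (payoff 6); vs C4: R1 (payoff 6); vs C5: R4 (payoff 7).
Firm B's best responses — vs R1: C4 (payoff 5); vs R2: C4 (payoff 6); vs R3: C4 (payoff 8); vs R4: C3 (payoff 5); vs R5: C3 (payoff 5).
Mutual best responses occur at (R1, C4) and (R5, C3); at each, neither player gains by switching.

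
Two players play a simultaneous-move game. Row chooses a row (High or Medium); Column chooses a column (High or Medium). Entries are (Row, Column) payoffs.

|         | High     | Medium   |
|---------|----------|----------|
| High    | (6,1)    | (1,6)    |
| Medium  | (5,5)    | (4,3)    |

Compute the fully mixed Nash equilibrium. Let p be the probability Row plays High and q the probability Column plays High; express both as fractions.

In a mixed NE each player is indifferent between their pure strategies, so the opponent's mix sets the indifference.
Column indifferent between High and Medium: p·1 + (1−p)·5 = p·6 + (1−p)·3 ⟹ 5 + (-4)p = 3 + 3p ⟹ p = 2/7.
Row indifferent between High and Medium: q·6 + (1−q)·1 = q·5 + (1−q)·4 ⟹ 1 + 5q = 4 + 1q ⟹ q = 3/4.

p = 2/7, q = 3/4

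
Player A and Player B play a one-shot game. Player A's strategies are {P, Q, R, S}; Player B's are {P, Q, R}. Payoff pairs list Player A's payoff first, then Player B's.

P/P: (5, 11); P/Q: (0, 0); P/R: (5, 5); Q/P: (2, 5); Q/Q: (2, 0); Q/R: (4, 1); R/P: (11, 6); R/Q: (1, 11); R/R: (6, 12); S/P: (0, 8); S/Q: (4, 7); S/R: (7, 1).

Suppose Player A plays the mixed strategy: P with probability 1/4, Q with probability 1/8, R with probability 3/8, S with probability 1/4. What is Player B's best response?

Compute Player B's expected payoff from each pure strategy against the given mix.
P: (1/4)·11 + (1/8)·5 + (3/8)·6 + (1/4)·8 = 61/8
Q: (1/4)·0 + (1/8)·0 + (3/8)·11 + (1/4)·7 = 47/8
R: (1/4)·5 + (1/8)·1 + (3/8)·12 + (1/4)·1 = 49/8
Highest expected payoff is 61/8, from P.

P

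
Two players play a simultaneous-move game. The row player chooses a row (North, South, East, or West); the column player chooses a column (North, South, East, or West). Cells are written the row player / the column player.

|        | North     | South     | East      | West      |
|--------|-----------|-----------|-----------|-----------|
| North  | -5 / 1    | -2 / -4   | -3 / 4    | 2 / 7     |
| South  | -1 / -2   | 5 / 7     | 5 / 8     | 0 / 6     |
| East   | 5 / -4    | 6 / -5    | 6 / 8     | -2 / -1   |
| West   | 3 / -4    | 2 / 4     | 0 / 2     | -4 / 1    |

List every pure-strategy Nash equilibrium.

Check mutual best responses: a cell is a NE iff neither player can gain by unilaterally deviating.
The row player's best responses — vs North: East (payoff 5); vs South: East (payoff 6); vs East: East (payoff 6); vs West: North (payoff 2).
The column player's best responses — vs North: West (payoff 7); vs South: East (payoff 8); vs East: East (payoff 8); vs West: South (payoff 4).
Mutual best responses occur at (North, West) and (East, East); at each, neither player gains by switching.

(North, West) and (East, East)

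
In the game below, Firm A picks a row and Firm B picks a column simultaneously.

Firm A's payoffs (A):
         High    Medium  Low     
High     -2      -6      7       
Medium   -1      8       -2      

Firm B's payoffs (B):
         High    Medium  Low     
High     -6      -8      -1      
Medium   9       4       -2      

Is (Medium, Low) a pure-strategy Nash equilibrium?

No

Holding Firm B at Low: Firm A gets -2 from Medium but could get 7 by switching to High. Firm A has a profitable deviation.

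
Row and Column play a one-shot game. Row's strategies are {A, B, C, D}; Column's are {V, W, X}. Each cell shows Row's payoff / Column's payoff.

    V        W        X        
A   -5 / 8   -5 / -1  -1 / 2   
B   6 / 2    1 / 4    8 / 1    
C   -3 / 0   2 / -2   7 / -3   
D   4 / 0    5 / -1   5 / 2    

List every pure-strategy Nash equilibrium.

Find each player's best response to every opponent strategy; NE are the intersections.
Row's best responses — vs V: B (payoff 6); vs W: D (payoff 5); vs X: B (payoff 8).
Column's best responses — vs A: V (payoff 8); vs B: W (payoff 4); vs C: V (payoff 0); vs D: X (payoff 2).
No cell has both players best-responding. For instance, Row's best reply to V is B, but against B Column prefers W over V.

No pure-strategy Nash equilibrium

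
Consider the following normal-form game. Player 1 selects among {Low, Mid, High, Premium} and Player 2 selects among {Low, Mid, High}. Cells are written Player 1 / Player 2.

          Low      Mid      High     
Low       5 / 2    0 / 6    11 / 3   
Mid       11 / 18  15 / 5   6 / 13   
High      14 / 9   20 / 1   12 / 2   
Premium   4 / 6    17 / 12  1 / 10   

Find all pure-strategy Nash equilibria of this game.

Find each player's best response to every opponent strategy; NE are the intersections.
Player 1's best responses — vs Low: High (payoff 14); vs Mid: High (payoff 20); vs High: High (payoff 12).
Player 2's best responses — vs Low: Mid (payoff 6); vs Mid: Low (payoff 18); vs High: Low (payoff 9); vs Premium: Mid (payoff 12).
The only mutual best response is (High, Low); neither player gains by switching there.

(High, Low)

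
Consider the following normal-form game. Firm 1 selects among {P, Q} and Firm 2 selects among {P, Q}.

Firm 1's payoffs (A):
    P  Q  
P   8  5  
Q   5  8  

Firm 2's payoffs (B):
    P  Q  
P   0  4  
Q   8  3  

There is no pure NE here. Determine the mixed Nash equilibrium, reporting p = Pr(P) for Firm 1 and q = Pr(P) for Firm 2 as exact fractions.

p = 5/9, q = 1/2

In a mixed NE each player is indifferent between their pure strategies, so the opponent's mix sets the indifference.
Firm 2 indifferent between P and Q: p·0 + (1−p)·8 = p·4 + (1−p)·3 ⟹ 8 + (-8)p = 3 + 1p ⟹ p = 5/9.
Firm 1 indifferent between P and Q: q·8 + (1−q)·5 = q·5 + (1−q)·8 ⟹ 5 + 3q = 8 + (-3)q ⟹ q = 1/2.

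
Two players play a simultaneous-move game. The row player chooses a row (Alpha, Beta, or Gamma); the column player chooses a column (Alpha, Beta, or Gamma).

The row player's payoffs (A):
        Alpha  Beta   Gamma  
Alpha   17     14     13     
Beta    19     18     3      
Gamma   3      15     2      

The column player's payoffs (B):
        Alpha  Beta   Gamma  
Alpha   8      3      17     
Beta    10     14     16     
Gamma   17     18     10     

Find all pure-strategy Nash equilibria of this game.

A profile is a Nash equilibrium when each player is best-responding to the other.
The row player's best responses — vs Alpha: Beta (payoff 19); vs Beta: Beta (payoff 18); vs Gamma: Alpha (payoff 13).
The column player's best responses — vs Alpha: Gamma (payoff 17); vs Beta: Gamma (payoff 16); vs Gamma: Beta (payoff 18).
The only mutual best response is (Alpha, Gamma); neither player gains by switching there.

(Alpha, Gamma)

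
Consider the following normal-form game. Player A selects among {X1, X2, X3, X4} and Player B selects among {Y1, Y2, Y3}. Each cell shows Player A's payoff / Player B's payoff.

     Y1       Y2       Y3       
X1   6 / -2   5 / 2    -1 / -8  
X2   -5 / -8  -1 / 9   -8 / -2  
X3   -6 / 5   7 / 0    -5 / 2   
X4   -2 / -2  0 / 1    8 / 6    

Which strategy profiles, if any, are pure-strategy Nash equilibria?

Find each player's best response to every opponent strategy; NE are the intersections.
Player A's best responses — vs Y1: X1 (payoff 6); vs Y2: X3 (payoff 7); vs Y3: X4 (payoff 8).
Player B's best responses — vs X1: Y2 (payoff 2); vs X2: Y2 (payoff 9); vs X3: Y1 (payoff 5); vs X4: Y3 (payoff 6).
The only mutual best response is (X4, Y3); neither player gains by switching there.

(X4, Y3)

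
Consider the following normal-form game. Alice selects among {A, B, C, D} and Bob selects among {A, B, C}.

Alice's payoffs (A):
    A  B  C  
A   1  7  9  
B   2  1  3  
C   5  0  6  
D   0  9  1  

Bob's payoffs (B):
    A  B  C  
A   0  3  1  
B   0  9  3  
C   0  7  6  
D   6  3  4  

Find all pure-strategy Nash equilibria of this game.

None

Check mutual best responses: a cell is a NE iff neither player can gain by unilaterally deviating.
Alice's best responses — vs A: C (payoff 5); vs B: D (payoff 9); vs C: A (payoff 9).
Bob's best responses — vs A: B (payoff 3); vs B: B (payoff 9); vs C: B (payoff 7); vs D: A (payoff 6).
No cell has both players best-responding. For instance, Alice's best reply to B is D, but against D Bob prefers A over B.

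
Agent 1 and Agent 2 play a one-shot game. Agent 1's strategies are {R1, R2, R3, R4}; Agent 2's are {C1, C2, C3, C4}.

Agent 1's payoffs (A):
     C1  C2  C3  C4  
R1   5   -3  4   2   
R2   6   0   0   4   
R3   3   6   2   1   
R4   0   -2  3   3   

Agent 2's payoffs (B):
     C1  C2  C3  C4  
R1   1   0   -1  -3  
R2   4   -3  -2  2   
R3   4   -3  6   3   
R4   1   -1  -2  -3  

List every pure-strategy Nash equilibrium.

Find each player's best response to every opponent strategy; NE are the intersections.
Agent 1's best responses — vs C1: R2 (payoff 6); vs C2: R3 (payoff 6); vs C3: R1 (payoff 4); vs C4: R2 (payoff 4).
Agent 2's best responses — vs R1: C1 (payoff 1); vs R2: C1 (payoff 4); vs R3: C3 (payoff 6); vs R4: C1 (payoff 1).
The only mutual best response is (R2, C1); neither player gains by switching there.

(R2, C1)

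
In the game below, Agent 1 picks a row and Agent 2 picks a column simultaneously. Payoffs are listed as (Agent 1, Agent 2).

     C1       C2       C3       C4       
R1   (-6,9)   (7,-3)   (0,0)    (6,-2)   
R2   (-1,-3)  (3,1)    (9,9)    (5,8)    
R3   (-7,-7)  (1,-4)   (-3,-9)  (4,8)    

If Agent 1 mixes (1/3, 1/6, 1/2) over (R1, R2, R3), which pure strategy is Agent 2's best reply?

Agent 2's best reply maximizes expected payoff against the mix.
C1: (1/3)·9 + (1/6)·(-3) + (1/2)·(-7) = -1
C2: (1/3)·(-3) + (1/6)·1 + (1/2)·(-4) = -17/6
C3: (1/3)·0 + (1/6)·9 + (1/2)·(-9) = -3
C4: (1/3)·(-2) + (1/6)·8 + (1/2)·8 = 14/3
Highest expected payoff is 14/3, from C4.

C4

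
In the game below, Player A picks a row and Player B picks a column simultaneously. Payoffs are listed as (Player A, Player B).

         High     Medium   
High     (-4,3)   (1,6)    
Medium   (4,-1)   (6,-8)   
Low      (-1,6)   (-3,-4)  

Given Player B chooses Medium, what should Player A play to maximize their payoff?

Medium

With Player B fixed at Medium, Player A's payoffs are: High → 1, Medium → 6, Low → -3.
The maximum is 6, achieved by Medium.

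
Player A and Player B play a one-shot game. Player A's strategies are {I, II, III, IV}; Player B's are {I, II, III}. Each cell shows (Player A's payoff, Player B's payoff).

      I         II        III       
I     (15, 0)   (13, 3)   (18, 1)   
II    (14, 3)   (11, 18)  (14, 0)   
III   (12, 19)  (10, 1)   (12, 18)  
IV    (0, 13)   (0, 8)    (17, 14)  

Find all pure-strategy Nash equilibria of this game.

Find each player's best response to every opponent strategy; NE are the intersections.
Player A's best responses — vs I: I (payoff 15); vs II: I (payoff 13); vs III: I (payoff 18).
Player B's best responses — vs I: II (payoff 3); vs II: II (payoff 18); vs III: I (payoff 19); vs IV: III (payoff 14).
The only mutual best response is (I, II); neither player gains by switching there.

(I, II)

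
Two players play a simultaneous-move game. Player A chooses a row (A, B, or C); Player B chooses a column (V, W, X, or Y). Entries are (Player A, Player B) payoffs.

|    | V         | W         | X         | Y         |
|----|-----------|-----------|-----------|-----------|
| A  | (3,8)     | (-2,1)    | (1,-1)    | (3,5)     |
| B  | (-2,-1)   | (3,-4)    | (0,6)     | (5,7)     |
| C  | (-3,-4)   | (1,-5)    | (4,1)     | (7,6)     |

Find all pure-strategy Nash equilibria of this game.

(A, V) and (C, Y)

A profile is a Nash equilibrium when each player is best-responding to the other.
Player A's best responses — vs V: A (payoff 3); vs W: B (payoff 3); vs X: C (payoff 4); vs Y: C (payoff 7).
Player B's best responses — vs A: V (payoff 8); vs B: Y (payoff 7); vs C: Y (payoff 6).
Mutual best responses occur at (A, V) and (C, Y); at each, neither player gains by switching.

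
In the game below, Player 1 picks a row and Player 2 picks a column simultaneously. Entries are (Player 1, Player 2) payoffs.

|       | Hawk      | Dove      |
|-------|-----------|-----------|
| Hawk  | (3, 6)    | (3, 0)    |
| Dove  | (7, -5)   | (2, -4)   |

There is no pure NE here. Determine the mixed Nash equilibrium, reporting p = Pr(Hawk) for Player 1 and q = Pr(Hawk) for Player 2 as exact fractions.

Each player's mixing probability is pinned down by making the *other* player indifferent.
Player 2 indifferent between Hawk and Dove: p·6 + (1−p)·(-5) = p·0 + (1−p)·(-4) ⟹ (-5) + 11p = (-4) + 4p ⟹ p = 1/7.
Player 1 indifferent between Hawk and Dove: q·3 + (1−q)·3 = q·7 + (1−q)·2 ⟹ 3 + 0q = 2 + 5q ⟹ q = 1/5.

p = 1/7, q = 1/5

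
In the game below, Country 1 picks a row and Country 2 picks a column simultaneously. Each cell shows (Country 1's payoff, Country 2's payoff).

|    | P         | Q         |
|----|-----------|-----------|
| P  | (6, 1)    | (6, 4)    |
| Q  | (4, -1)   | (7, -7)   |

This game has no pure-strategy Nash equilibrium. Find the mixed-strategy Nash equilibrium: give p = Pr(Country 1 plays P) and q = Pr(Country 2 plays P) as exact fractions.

In a mixed NE each player is indifferent between their pure strategies, so the opponent's mix sets the indifference.
Country 2 indifferent between P and Q: p·1 + (1−p)·(-1) = p·4 + (1−p)·(-7) ⟹ (-1) + 2p = (-7) + 11p ⟹ p = 2/3.
Country 1 indifferent between P and Q: q·6 + (1−q)·6 = q·4 + (1−q)·7 ⟹ 6 + 0q = 7 + (-3)q ⟹ q = 1/3.

p = 2/3, q = 1/3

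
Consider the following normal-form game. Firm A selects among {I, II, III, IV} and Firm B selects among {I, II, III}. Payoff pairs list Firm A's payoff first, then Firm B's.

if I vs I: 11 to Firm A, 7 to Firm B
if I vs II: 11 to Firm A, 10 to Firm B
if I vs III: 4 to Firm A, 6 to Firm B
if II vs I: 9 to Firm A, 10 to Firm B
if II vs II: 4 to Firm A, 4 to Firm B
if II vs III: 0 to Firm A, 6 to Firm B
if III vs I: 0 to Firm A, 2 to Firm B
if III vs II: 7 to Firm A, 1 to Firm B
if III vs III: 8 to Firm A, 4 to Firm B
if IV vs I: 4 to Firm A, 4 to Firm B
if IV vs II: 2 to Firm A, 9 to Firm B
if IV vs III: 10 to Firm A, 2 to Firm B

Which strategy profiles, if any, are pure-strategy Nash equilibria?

Check mutual best responses: a cell is a NE iff neither player can gain by unilaterally deviating.
Firm A's best responses — vs I: I (payoff 11); vs II: I (payoff 11); vs III: IV (payoff 10).
Firm B's best responses — vs I: II (payoff 10); vs II: I (payoff 10); vs III: III (payoff 4); vs IV: II (payoff 9).
The only mutual best response is (I, II); neither player gains by switching there.

(I, II)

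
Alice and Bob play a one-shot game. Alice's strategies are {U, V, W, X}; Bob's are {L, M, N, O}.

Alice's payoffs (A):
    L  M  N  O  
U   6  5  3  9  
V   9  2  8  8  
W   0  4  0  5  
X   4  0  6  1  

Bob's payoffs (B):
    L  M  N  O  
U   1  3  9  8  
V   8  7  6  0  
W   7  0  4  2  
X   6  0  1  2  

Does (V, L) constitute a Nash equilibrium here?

Holding Bob at L: Alice gets 9 from V, versus 6 from U, 0 from W, 4 from X. No profitable deviation for Alice.
Holding Alice at V: Bob gets 8 from L, versus 7 from M, 6 from N, 0 from O. No profitable deviation for Bob either.

Yes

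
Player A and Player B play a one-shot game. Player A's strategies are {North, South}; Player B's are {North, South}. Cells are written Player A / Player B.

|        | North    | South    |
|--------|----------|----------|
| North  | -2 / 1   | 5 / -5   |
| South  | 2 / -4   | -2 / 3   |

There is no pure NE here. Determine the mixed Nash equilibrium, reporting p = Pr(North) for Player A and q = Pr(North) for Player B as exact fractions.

In a mixed NE each player is indifferent between their pure strategies, so the opponent's mix sets the indifference.
Player B indifferent between North and South: p·1 + (1−p)·(-4) = p·(-5) + (1−p)·3 ⟹ (-4) + 5p = 3 + (-8)p ⟹ p = 7/13.
Player A indifferent between North and South: q·(-2) + (1−q)·5 = q·2 + (1−q)·(-2) ⟹ 5 + (-7)q = (-2) + 4q ⟹ q = 7/11.

p = 7/13, q = 7/11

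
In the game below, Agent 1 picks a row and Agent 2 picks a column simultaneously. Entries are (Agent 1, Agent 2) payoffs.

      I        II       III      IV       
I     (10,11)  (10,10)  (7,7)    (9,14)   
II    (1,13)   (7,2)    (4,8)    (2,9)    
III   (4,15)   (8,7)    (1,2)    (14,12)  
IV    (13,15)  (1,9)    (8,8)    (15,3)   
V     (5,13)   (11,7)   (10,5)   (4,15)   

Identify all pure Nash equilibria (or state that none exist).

Check mutual best responses: a cell is a NE iff neither player can gain by unilaterally deviating.
Agent 1's best responses — vs I: IV (payoff 13); vs II: V (payoff 11); vs III: V (payoff 10); vs IV: IV (payoff 15).
Agent 2's best responses — vs I: IV (payoff 14); vs II: I (payoff 13); vs III: I (payoff 15); vs IV: I (payoff 15); vs V: IV (payoff 15).
The only mutual best response is (IV, I); neither player gains by switching there.

(IV, I)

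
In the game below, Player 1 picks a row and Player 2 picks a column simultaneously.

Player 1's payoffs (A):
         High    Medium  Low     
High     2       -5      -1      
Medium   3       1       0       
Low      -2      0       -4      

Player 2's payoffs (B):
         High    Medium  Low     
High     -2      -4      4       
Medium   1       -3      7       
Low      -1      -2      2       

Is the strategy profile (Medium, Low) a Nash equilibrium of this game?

Holding Player 2 at Low: Player 1 gets 0 from Medium, versus -1 from High, -4 from Low. No profitable deviation for Player 1.
Holding Player 1 at Medium: Player 2 gets 7 from Low, versus 1 from High, -3 from Medium. No profitable deviation for Player 2 either.

Yes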